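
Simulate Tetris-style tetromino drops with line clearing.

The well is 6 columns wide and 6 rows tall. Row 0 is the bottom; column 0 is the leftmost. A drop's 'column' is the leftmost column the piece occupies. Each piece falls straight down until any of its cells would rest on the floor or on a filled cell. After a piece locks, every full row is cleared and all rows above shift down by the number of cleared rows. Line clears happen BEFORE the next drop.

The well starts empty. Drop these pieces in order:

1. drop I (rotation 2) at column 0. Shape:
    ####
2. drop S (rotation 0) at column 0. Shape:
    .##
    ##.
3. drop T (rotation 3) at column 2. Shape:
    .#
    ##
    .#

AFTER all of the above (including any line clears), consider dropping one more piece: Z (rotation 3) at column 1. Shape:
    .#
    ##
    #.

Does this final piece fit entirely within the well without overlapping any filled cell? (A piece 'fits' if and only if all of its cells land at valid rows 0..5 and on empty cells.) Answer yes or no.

Drop 1: I rot2 at col 0 lands with bottom-row=0; cleared 0 line(s) (total 0); column heights now [1 1 1 1 0 0], max=1
Drop 2: S rot0 at col 0 lands with bottom-row=1; cleared 0 line(s) (total 0); column heights now [2 3 3 1 0 0], max=3
Drop 3: T rot3 at col 2 lands with bottom-row=2; cleared 0 line(s) (total 0); column heights now [2 3 4 5 0 0], max=5
Test piece Z rot3 at col 1 (width 2): heights before test = [2 3 4 5 0 0]; fits = True

Answer: yes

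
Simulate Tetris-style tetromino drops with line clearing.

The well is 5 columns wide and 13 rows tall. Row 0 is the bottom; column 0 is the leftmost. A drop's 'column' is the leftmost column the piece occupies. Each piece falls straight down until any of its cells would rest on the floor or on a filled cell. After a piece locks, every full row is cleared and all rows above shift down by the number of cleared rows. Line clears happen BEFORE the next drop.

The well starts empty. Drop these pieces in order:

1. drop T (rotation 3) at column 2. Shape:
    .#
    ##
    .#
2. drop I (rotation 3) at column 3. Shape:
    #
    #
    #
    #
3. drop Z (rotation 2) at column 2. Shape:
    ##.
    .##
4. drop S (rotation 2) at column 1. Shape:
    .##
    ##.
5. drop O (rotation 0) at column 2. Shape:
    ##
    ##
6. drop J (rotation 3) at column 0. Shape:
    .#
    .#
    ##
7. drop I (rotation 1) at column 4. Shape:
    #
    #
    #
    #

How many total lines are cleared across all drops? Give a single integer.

Drop 1: T rot3 at col 2 lands with bottom-row=0; cleared 0 line(s) (total 0); column heights now [0 0 2 3 0], max=3
Drop 2: I rot3 at col 3 lands with bottom-row=3; cleared 0 line(s) (total 0); column heights now [0 0 2 7 0], max=7
Drop 3: Z rot2 at col 2 lands with bottom-row=7; cleared 0 line(s) (total 0); column heights now [0 0 9 9 8], max=9
Drop 4: S rot2 at col 1 lands with bottom-row=9; cleared 0 line(s) (total 0); column heights now [0 10 11 11 8], max=11
Drop 5: O rot0 at col 2 lands with bottom-row=11; cleared 0 line(s) (total 0); column heights now [0 10 13 13 8], max=13
Drop 6: J rot3 at col 0 lands with bottom-row=10; cleared 0 line(s) (total 0); column heights now [11 13 13 13 8], max=13
Drop 7: I rot1 at col 4 lands with bottom-row=8; cleared 1 line(s) (total 1); column heights now [0 12 12 12 11], max=12

Answer: 1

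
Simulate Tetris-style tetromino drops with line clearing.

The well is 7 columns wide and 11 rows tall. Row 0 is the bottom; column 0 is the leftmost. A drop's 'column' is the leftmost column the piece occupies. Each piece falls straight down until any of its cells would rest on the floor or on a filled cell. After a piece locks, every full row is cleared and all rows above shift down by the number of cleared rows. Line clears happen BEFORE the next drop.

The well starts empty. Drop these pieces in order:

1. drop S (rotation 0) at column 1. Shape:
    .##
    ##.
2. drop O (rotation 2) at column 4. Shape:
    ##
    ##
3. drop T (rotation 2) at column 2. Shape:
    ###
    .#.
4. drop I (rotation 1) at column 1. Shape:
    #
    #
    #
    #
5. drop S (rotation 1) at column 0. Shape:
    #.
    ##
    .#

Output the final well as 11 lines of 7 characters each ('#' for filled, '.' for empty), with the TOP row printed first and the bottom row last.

Drop 1: S rot0 at col 1 lands with bottom-row=0; cleared 0 line(s) (total 0); column heights now [0 1 2 2 0 0 0], max=2
Drop 2: O rot2 at col 4 lands with bottom-row=0; cleared 0 line(s) (total 0); column heights now [0 1 2 2 2 2 0], max=2
Drop 3: T rot2 at col 2 lands with bottom-row=2; cleared 0 line(s) (total 0); column heights now [0 1 4 4 4 2 0], max=4
Drop 4: I rot1 at col 1 lands with bottom-row=1; cleared 0 line(s) (total 0); column heights now [0 5 4 4 4 2 0], max=5
Drop 5: S rot1 at col 0 lands with bottom-row=5; cleared 0 line(s) (total 0); column heights now [8 7 4 4 4 2 0], max=8

Answer: .......
.......
.......
#......
##.....
.#.....
.#.....
.####..
.#.#...
.#####.
.##.##.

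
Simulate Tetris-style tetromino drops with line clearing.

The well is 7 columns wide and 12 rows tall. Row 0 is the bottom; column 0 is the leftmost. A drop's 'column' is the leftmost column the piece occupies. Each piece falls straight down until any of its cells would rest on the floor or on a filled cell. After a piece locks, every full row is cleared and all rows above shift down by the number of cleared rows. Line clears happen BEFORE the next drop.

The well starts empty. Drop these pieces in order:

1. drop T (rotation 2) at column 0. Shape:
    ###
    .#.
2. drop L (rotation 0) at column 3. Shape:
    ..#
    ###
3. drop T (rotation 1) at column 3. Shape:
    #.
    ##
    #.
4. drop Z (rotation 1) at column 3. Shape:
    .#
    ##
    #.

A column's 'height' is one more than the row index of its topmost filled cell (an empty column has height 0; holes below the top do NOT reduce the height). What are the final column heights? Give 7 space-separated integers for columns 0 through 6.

Answer: 2 2 2 6 7 2 0

Derivation:
Drop 1: T rot2 at col 0 lands with bottom-row=0; cleared 0 line(s) (total 0); column heights now [2 2 2 0 0 0 0], max=2
Drop 2: L rot0 at col 3 lands with bottom-row=0; cleared 0 line(s) (total 0); column heights now [2 2 2 1 1 2 0], max=2
Drop 3: T rot1 at col 3 lands with bottom-row=1; cleared 0 line(s) (total 0); column heights now [2 2 2 4 3 2 0], max=4
Drop 4: Z rot1 at col 3 lands with bottom-row=4; cleared 0 line(s) (total 0); column heights now [2 2 2 6 7 2 0], max=7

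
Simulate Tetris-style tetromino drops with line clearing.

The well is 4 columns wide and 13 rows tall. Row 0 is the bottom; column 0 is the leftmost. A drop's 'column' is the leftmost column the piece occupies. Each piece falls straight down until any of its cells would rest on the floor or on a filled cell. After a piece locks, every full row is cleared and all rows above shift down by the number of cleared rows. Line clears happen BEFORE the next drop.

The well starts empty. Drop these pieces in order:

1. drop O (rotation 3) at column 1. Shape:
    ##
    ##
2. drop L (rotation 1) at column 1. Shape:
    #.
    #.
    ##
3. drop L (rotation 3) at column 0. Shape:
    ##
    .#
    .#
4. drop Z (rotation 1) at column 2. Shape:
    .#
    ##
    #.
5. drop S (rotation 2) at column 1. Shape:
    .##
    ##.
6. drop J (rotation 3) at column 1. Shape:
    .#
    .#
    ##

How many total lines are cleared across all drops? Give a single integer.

Drop 1: O rot3 at col 1 lands with bottom-row=0; cleared 0 line(s) (total 0); column heights now [0 2 2 0], max=2
Drop 2: L rot1 at col 1 lands with bottom-row=2; cleared 0 line(s) (total 0); column heights now [0 5 3 0], max=5
Drop 3: L rot3 at col 0 lands with bottom-row=5; cleared 0 line(s) (total 0); column heights now [8 8 3 0], max=8
Drop 4: Z rot1 at col 2 lands with bottom-row=3; cleared 0 line(s) (total 0); column heights now [8 8 5 6], max=8
Drop 5: S rot2 at col 1 lands with bottom-row=8; cleared 0 line(s) (total 0); column heights now [8 9 10 10], max=10
Drop 6: J rot3 at col 1 lands with bottom-row=10; cleared 0 line(s) (total 0); column heights now [8 11 13 10], max=13

Answer: 0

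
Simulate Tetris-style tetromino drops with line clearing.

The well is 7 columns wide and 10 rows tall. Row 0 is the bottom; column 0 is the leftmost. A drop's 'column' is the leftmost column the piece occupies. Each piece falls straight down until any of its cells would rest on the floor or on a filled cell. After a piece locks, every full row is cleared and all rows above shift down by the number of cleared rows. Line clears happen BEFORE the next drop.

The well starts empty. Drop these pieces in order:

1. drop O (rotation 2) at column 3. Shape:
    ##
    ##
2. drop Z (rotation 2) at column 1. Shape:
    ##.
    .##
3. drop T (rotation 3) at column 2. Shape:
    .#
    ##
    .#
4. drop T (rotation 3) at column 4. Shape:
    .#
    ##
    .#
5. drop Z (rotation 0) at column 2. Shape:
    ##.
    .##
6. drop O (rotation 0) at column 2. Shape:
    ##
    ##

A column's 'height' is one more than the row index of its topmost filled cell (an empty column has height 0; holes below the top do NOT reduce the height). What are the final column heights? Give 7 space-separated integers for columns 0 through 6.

Answer: 0 4 10 10 7 4 0

Derivation:
Drop 1: O rot2 at col 3 lands with bottom-row=0; cleared 0 line(s) (total 0); column heights now [0 0 0 2 2 0 0], max=2
Drop 2: Z rot2 at col 1 lands with bottom-row=2; cleared 0 line(s) (total 0); column heights now [0 4 4 3 2 0 0], max=4
Drop 3: T rot3 at col 2 lands with bottom-row=3; cleared 0 line(s) (total 0); column heights now [0 4 5 6 2 0 0], max=6
Drop 4: T rot3 at col 4 lands with bottom-row=1; cleared 0 line(s) (total 0); column heights now [0 4 5 6 3 4 0], max=6
Drop 5: Z rot0 at col 2 lands with bottom-row=6; cleared 0 line(s) (total 0); column heights now [0 4 8 8 7 4 0], max=8
Drop 6: O rot0 at col 2 lands with bottom-row=8; cleared 0 line(s) (total 0); column heights now [0 4 10 10 7 4 0], max=10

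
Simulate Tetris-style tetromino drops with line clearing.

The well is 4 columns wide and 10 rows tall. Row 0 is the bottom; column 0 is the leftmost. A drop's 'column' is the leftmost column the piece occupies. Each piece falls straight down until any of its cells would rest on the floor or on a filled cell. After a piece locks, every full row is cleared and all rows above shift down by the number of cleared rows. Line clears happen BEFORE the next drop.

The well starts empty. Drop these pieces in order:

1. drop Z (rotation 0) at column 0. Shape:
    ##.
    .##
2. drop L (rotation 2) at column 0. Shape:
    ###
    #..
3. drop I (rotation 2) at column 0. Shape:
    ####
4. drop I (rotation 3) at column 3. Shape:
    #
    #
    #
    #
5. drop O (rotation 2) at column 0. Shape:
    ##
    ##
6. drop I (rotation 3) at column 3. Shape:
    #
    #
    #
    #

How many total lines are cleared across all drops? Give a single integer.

Answer: 2

Derivation:
Drop 1: Z rot0 at col 0 lands with bottom-row=0; cleared 0 line(s) (total 0); column heights now [2 2 1 0], max=2
Drop 2: L rot2 at col 0 lands with bottom-row=2; cleared 0 line(s) (total 0); column heights now [4 4 4 0], max=4
Drop 3: I rot2 at col 0 lands with bottom-row=4; cleared 1 line(s) (total 1); column heights now [4 4 4 0], max=4
Drop 4: I rot3 at col 3 lands with bottom-row=0; cleared 1 line(s) (total 2); column heights now [3 2 1 3], max=3
Drop 5: O rot2 at col 0 lands with bottom-row=3; cleared 0 line(s) (total 2); column heights now [5 5 1 3], max=5
Drop 6: I rot3 at col 3 lands with bottom-row=3; cleared 0 line(s) (total 2); column heights now [5 5 1 7], max=7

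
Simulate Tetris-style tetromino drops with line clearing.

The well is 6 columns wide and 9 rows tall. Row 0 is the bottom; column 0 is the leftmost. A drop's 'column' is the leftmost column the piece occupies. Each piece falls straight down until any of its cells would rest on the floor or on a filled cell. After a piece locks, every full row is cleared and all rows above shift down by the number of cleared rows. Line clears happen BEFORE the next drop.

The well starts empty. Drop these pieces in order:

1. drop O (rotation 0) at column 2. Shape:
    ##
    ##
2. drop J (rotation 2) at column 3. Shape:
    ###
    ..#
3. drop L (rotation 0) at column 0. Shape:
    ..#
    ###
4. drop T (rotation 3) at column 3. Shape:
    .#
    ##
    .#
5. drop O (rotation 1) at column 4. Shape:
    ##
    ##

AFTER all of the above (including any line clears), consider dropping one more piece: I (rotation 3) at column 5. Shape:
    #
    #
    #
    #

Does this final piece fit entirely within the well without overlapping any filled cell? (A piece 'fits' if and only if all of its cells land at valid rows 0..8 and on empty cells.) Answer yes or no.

Drop 1: O rot0 at col 2 lands with bottom-row=0; cleared 0 line(s) (total 0); column heights now [0 0 2 2 0 0], max=2
Drop 2: J rot2 at col 3 lands with bottom-row=1; cleared 0 line(s) (total 0); column heights now [0 0 2 3 3 3], max=3
Drop 3: L rot0 at col 0 lands with bottom-row=2; cleared 1 line(s) (total 1); column heights now [0 0 3 2 0 2], max=3
Drop 4: T rot3 at col 3 lands with bottom-row=1; cleared 0 line(s) (total 1); column heights now [0 0 3 3 4 2], max=4
Drop 5: O rot1 at col 4 lands with bottom-row=4; cleared 0 line(s) (total 1); column heights now [0 0 3 3 6 6], max=6
Test piece I rot3 at col 5 (width 1): heights before test = [0 0 3 3 6 6]; fits = False

Answer: no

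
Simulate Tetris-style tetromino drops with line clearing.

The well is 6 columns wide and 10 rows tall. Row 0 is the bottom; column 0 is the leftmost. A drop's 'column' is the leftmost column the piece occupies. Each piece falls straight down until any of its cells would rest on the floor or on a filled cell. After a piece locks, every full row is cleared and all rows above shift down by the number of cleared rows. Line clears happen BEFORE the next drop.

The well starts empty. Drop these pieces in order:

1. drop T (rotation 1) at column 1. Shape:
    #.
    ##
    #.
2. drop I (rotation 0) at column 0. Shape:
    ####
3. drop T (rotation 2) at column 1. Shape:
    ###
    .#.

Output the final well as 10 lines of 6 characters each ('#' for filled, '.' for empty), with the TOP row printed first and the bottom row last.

Drop 1: T rot1 at col 1 lands with bottom-row=0; cleared 0 line(s) (total 0); column heights now [0 3 2 0 0 0], max=3
Drop 2: I rot0 at col 0 lands with bottom-row=3; cleared 0 line(s) (total 0); column heights now [4 4 4 4 0 0], max=4
Drop 3: T rot2 at col 1 lands with bottom-row=4; cleared 0 line(s) (total 0); column heights now [4 6 6 6 0 0], max=6

Answer: ......
......
......
......
.###..
..#...
####..
.#....
.##...
.#....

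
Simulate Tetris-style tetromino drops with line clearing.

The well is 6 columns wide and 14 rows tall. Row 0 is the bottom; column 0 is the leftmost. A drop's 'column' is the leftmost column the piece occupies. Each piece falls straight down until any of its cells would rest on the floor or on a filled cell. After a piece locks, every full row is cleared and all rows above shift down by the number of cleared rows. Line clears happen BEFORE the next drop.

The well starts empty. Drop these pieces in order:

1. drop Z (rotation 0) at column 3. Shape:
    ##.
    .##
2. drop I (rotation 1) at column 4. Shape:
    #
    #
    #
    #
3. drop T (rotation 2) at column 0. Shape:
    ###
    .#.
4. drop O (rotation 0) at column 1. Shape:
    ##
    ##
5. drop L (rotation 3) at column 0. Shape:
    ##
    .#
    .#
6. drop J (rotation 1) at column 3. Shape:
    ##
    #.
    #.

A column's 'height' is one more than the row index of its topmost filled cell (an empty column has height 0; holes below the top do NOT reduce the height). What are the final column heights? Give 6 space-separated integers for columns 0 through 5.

Answer: 7 7 4 7 7 1

Derivation:
Drop 1: Z rot0 at col 3 lands with bottom-row=0; cleared 0 line(s) (total 0); column heights now [0 0 0 2 2 1], max=2
Drop 2: I rot1 at col 4 lands with bottom-row=2; cleared 0 line(s) (total 0); column heights now [0 0 0 2 6 1], max=6
Drop 3: T rot2 at col 0 lands with bottom-row=0; cleared 0 line(s) (total 0); column heights now [2 2 2 2 6 1], max=6
Drop 4: O rot0 at col 1 lands with bottom-row=2; cleared 0 line(s) (total 0); column heights now [2 4 4 2 6 1], max=6
Drop 5: L rot3 at col 0 lands with bottom-row=4; cleared 0 line(s) (total 0); column heights now [7 7 4 2 6 1], max=7
Drop 6: J rot1 at col 3 lands with bottom-row=4; cleared 0 line(s) (total 0); column heights now [7 7 4 7 7 1], max=7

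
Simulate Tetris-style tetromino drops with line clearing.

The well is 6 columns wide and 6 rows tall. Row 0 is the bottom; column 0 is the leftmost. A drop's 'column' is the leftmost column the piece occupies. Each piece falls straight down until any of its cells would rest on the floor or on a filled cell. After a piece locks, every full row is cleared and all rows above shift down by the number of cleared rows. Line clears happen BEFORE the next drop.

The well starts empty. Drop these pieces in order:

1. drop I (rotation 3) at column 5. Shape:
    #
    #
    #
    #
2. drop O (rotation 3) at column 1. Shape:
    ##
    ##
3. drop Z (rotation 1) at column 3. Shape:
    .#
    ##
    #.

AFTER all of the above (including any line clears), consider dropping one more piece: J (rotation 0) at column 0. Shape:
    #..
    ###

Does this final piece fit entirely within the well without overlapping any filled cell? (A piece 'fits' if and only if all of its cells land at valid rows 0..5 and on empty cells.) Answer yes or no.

Drop 1: I rot3 at col 5 lands with bottom-row=0; cleared 0 line(s) (total 0); column heights now [0 0 0 0 0 4], max=4
Drop 2: O rot3 at col 1 lands with bottom-row=0; cleared 0 line(s) (total 0); column heights now [0 2 2 0 0 4], max=4
Drop 3: Z rot1 at col 3 lands with bottom-row=0; cleared 0 line(s) (total 0); column heights now [0 2 2 2 3 4], max=4
Test piece J rot0 at col 0 (width 3): heights before test = [0 2 2 2 3 4]; fits = True

Answer: yes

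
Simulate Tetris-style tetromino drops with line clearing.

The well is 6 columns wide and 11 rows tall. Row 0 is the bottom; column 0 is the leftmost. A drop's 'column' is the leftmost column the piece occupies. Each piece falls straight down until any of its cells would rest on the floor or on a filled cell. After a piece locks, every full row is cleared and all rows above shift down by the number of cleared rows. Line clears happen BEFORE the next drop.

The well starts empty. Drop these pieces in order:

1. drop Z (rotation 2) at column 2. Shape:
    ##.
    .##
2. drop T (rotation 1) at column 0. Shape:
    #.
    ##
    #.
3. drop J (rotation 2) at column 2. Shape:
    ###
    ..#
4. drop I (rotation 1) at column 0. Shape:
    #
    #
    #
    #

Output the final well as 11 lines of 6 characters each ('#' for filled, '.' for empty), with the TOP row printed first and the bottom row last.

Answer: ......
......
......
......
#.....
#.....
#.....
#.....
#.###.
#####.
#..##.

Derivation:
Drop 1: Z rot2 at col 2 lands with bottom-row=0; cleared 0 line(s) (total 0); column heights now [0 0 2 2 1 0], max=2
Drop 2: T rot1 at col 0 lands with bottom-row=0; cleared 0 line(s) (total 0); column heights now [3 2 2 2 1 0], max=3
Drop 3: J rot2 at col 2 lands with bottom-row=1; cleared 0 line(s) (total 0); column heights now [3 2 3 3 3 0], max=3
Drop 4: I rot1 at col 0 lands with bottom-row=3; cleared 0 line(s) (total 0); column heights now [7 2 3 3 3 0], max=7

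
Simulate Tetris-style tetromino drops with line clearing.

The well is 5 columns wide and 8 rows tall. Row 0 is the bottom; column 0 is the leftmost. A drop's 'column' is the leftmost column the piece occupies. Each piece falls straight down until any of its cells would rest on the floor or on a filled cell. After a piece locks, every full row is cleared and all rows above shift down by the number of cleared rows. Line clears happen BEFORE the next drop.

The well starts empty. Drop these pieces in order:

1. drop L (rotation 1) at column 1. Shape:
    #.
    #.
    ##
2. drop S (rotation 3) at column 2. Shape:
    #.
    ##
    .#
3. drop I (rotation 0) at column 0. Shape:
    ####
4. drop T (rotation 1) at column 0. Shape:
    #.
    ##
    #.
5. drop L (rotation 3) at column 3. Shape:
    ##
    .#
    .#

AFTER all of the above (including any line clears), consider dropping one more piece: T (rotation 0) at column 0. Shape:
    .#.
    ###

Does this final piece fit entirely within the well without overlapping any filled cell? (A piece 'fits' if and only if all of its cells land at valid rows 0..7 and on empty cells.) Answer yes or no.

Answer: yes

Derivation:
Drop 1: L rot1 at col 1 lands with bottom-row=0; cleared 0 line(s) (total 0); column heights now [0 3 1 0 0], max=3
Drop 2: S rot3 at col 2 lands with bottom-row=0; cleared 0 line(s) (total 0); column heights now [0 3 3 2 0], max=3
Drop 3: I rot0 at col 0 lands with bottom-row=3; cleared 0 line(s) (total 0); column heights now [4 4 4 4 0], max=4
Drop 4: T rot1 at col 0 lands with bottom-row=4; cleared 0 line(s) (total 0); column heights now [7 6 4 4 0], max=7
Drop 5: L rot3 at col 3 lands with bottom-row=2; cleared 1 line(s) (total 1); column heights now [6 5 3 4 4], max=6
Test piece T rot0 at col 0 (width 3): heights before test = [6 5 3 4 4]; fits = True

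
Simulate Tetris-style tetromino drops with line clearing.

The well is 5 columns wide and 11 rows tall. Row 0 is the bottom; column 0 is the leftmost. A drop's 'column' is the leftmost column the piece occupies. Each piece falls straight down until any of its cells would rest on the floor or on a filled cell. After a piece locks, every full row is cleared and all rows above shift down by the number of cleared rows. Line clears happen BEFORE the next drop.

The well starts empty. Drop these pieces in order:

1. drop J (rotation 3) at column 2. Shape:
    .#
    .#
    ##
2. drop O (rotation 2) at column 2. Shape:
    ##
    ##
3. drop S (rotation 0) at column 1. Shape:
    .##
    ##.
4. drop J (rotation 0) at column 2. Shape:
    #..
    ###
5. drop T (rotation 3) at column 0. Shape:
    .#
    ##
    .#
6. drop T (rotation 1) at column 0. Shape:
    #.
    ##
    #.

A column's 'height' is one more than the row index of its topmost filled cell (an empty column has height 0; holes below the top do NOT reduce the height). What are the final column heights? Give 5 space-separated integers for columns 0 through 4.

Drop 1: J rot3 at col 2 lands with bottom-row=0; cleared 0 line(s) (total 0); column heights now [0 0 1 3 0], max=3
Drop 2: O rot2 at col 2 lands with bottom-row=3; cleared 0 line(s) (total 0); column heights now [0 0 5 5 0], max=5
Drop 3: S rot0 at col 1 lands with bottom-row=5; cleared 0 line(s) (total 0); column heights now [0 6 7 7 0], max=7
Drop 4: J rot0 at col 2 lands with bottom-row=7; cleared 0 line(s) (total 0); column heights now [0 6 9 8 8], max=9
Drop 5: T rot3 at col 0 lands with bottom-row=6; cleared 1 line(s) (total 1); column heights now [0 8 8 7 0], max=8
Drop 6: T rot1 at col 0 lands with bottom-row=7; cleared 0 line(s) (total 1); column heights now [10 9 8 7 0], max=10

Answer: 10 9 8 7 0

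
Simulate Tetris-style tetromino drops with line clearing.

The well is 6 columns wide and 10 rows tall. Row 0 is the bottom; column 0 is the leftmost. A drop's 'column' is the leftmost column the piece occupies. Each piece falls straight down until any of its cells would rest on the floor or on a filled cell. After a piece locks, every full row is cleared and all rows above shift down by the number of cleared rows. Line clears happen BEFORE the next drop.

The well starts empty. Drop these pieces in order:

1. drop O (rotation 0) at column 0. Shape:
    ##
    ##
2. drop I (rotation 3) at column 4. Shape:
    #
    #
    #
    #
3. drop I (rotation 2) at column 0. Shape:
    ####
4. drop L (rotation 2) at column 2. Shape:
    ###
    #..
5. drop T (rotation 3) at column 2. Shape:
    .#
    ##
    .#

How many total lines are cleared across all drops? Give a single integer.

Answer: 0

Derivation:
Drop 1: O rot0 at col 0 lands with bottom-row=0; cleared 0 line(s) (total 0); column heights now [2 2 0 0 0 0], max=2
Drop 2: I rot3 at col 4 lands with bottom-row=0; cleared 0 line(s) (total 0); column heights now [2 2 0 0 4 0], max=4
Drop 3: I rot2 at col 0 lands with bottom-row=2; cleared 0 line(s) (total 0); column heights now [3 3 3 3 4 0], max=4
Drop 4: L rot2 at col 2 lands with bottom-row=3; cleared 0 line(s) (total 0); column heights now [3 3 5 5 5 0], max=5
Drop 5: T rot3 at col 2 lands with bottom-row=5; cleared 0 line(s) (total 0); column heights now [3 3 7 8 5 0], max=8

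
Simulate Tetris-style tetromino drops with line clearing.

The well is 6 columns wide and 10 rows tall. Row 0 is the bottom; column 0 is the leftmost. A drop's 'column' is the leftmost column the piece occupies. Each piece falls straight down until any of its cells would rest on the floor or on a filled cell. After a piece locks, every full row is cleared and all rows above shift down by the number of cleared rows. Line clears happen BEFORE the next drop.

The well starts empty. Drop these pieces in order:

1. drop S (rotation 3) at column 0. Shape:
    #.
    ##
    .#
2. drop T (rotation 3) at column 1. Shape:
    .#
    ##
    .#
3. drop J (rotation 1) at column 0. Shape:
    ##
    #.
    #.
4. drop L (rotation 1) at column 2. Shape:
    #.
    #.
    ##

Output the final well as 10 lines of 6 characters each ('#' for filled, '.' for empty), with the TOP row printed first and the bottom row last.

Drop 1: S rot3 at col 0 lands with bottom-row=0; cleared 0 line(s) (total 0); column heights now [3 2 0 0 0 0], max=3
Drop 2: T rot3 at col 1 lands with bottom-row=1; cleared 0 line(s) (total 0); column heights now [3 3 4 0 0 0], max=4
Drop 3: J rot1 at col 0 lands with bottom-row=3; cleared 0 line(s) (total 0); column heights now [6 6 4 0 0 0], max=6
Drop 4: L rot1 at col 2 lands with bottom-row=4; cleared 0 line(s) (total 0); column heights now [6 6 7 5 0 0], max=7

Answer: ......
......
......
..#...
###...
#.##..
#.#...
###...
###...
.#....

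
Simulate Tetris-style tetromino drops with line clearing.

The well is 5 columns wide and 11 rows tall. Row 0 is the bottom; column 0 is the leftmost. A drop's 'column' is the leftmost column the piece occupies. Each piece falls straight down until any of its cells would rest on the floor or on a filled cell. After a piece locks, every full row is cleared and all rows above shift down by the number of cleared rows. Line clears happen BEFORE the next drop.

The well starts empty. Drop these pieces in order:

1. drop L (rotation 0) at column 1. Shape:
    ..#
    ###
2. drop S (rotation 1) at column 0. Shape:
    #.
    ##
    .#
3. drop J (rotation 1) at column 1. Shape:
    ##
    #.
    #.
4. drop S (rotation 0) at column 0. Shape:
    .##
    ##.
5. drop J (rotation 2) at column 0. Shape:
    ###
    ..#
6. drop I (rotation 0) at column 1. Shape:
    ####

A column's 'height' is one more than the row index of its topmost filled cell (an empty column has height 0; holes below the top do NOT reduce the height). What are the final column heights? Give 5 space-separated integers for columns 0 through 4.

Answer: 10 11 11 11 11

Derivation:
Drop 1: L rot0 at col 1 lands with bottom-row=0; cleared 0 line(s) (total 0); column heights now [0 1 1 2 0], max=2
Drop 2: S rot1 at col 0 lands with bottom-row=1; cleared 0 line(s) (total 0); column heights now [4 3 1 2 0], max=4
Drop 3: J rot1 at col 1 lands with bottom-row=3; cleared 0 line(s) (total 0); column heights now [4 6 6 2 0], max=6
Drop 4: S rot0 at col 0 lands with bottom-row=6; cleared 0 line(s) (total 0); column heights now [7 8 8 2 0], max=8
Drop 5: J rot2 at col 0 lands with bottom-row=8; cleared 0 line(s) (total 0); column heights now [10 10 10 2 0], max=10
Drop 6: I rot0 at col 1 lands with bottom-row=10; cleared 0 line(s) (total 0); column heights now [10 11 11 11 11], max=11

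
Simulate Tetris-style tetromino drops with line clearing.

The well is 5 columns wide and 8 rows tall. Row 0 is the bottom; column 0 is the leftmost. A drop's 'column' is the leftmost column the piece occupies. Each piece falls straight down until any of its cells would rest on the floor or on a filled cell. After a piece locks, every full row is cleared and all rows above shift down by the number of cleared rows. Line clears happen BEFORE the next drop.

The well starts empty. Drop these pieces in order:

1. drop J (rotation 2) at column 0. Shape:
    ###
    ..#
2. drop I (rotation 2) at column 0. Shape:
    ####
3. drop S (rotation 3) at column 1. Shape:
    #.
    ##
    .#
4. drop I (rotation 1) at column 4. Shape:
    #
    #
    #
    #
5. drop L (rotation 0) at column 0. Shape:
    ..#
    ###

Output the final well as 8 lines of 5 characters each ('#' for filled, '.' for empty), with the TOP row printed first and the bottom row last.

Drop 1: J rot2 at col 0 lands with bottom-row=0; cleared 0 line(s) (total 0); column heights now [2 2 2 0 0], max=2
Drop 2: I rot2 at col 0 lands with bottom-row=2; cleared 0 line(s) (total 0); column heights now [3 3 3 3 0], max=3
Drop 3: S rot3 at col 1 lands with bottom-row=3; cleared 0 line(s) (total 0); column heights now [3 6 5 3 0], max=6
Drop 4: I rot1 at col 4 lands with bottom-row=0; cleared 1 line(s) (total 1); column heights now [2 5 4 0 3], max=5
Drop 5: L rot0 at col 0 lands with bottom-row=5; cleared 0 line(s) (total 1); column heights now [6 6 7 0 3], max=7

Answer: .....
..#..
###..
.#...
.##..
..#.#
###.#
..#.#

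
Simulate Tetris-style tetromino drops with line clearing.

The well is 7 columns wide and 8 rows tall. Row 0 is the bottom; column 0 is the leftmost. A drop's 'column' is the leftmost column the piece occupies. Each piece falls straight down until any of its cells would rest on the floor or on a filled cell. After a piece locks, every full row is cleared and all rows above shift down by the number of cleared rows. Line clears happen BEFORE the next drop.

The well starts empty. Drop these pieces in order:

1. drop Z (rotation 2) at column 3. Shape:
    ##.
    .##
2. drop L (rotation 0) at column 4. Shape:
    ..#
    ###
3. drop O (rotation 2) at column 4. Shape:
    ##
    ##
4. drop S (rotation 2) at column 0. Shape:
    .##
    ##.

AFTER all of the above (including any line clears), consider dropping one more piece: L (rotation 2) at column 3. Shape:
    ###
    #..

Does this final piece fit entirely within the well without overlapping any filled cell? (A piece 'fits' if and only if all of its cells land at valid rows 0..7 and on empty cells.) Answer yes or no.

Answer: yes

Derivation:
Drop 1: Z rot2 at col 3 lands with bottom-row=0; cleared 0 line(s) (total 0); column heights now [0 0 0 2 2 1 0], max=2
Drop 2: L rot0 at col 4 lands with bottom-row=2; cleared 0 line(s) (total 0); column heights now [0 0 0 2 3 3 4], max=4
Drop 3: O rot2 at col 4 lands with bottom-row=3; cleared 0 line(s) (total 0); column heights now [0 0 0 2 5 5 4], max=5
Drop 4: S rot2 at col 0 lands with bottom-row=0; cleared 0 line(s) (total 0); column heights now [1 2 2 2 5 5 4], max=5
Test piece L rot2 at col 3 (width 3): heights before test = [1 2 2 2 5 5 4]; fits = True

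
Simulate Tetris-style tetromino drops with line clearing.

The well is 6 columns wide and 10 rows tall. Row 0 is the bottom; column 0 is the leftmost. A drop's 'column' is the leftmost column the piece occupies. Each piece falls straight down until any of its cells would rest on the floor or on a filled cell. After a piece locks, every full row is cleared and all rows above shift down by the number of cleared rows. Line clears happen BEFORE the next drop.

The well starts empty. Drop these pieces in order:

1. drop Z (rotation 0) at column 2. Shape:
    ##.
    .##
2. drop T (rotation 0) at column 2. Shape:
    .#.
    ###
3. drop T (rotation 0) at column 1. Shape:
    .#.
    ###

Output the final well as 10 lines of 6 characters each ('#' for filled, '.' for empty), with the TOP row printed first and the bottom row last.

Drop 1: Z rot0 at col 2 lands with bottom-row=0; cleared 0 line(s) (total 0); column heights now [0 0 2 2 1 0], max=2
Drop 2: T rot0 at col 2 lands with bottom-row=2; cleared 0 line(s) (total 0); column heights now [0 0 3 4 3 0], max=4
Drop 3: T rot0 at col 1 lands with bottom-row=4; cleared 0 line(s) (total 0); column heights now [0 5 6 5 3 0], max=6

Answer: ......
......
......
......
..#...
.###..
...#..
..###.
..##..
...##.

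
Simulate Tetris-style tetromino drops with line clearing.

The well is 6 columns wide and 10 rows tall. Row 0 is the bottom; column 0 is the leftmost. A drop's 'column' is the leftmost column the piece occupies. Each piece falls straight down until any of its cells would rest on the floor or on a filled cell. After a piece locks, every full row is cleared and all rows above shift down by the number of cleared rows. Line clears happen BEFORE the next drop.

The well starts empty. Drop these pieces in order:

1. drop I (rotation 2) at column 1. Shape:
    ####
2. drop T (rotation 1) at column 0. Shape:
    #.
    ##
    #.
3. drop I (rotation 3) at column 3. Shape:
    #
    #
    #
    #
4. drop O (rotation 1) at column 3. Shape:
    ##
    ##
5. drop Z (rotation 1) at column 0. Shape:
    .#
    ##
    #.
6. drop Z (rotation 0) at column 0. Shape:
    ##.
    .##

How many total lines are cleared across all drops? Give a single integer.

Answer: 0

Derivation:
Drop 1: I rot2 at col 1 lands with bottom-row=0; cleared 0 line(s) (total 0); column heights now [0 1 1 1 1 0], max=1
Drop 2: T rot1 at col 0 lands with bottom-row=0; cleared 0 line(s) (total 0); column heights now [3 2 1 1 1 0], max=3
Drop 3: I rot3 at col 3 lands with bottom-row=1; cleared 0 line(s) (total 0); column heights now [3 2 1 5 1 0], max=5
Drop 4: O rot1 at col 3 lands with bottom-row=5; cleared 0 line(s) (total 0); column heights now [3 2 1 7 7 0], max=7
Drop 5: Z rot1 at col 0 lands with bottom-row=3; cleared 0 line(s) (total 0); column heights now [5 6 1 7 7 0], max=7
Drop 6: Z rot0 at col 0 lands with bottom-row=6; cleared 0 line(s) (total 0); column heights now [8 8 7 7 7 0], max=8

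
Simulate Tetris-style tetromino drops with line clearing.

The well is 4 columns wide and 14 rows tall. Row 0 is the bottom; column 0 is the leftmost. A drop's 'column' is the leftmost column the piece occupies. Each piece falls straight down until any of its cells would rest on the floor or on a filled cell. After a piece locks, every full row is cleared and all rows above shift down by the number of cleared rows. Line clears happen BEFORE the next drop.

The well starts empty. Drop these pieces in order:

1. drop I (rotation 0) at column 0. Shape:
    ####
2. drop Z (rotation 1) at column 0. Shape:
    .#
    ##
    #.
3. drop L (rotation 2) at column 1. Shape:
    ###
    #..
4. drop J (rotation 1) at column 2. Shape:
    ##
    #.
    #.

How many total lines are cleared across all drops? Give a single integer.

Drop 1: I rot0 at col 0 lands with bottom-row=0; cleared 1 line(s) (total 1); column heights now [0 0 0 0], max=0
Drop 2: Z rot1 at col 0 lands with bottom-row=0; cleared 0 line(s) (total 1); column heights now [2 3 0 0], max=3
Drop 3: L rot2 at col 1 lands with bottom-row=3; cleared 0 line(s) (total 1); column heights now [2 5 5 5], max=5
Drop 4: J rot1 at col 2 lands with bottom-row=5; cleared 0 line(s) (total 1); column heights now [2 5 8 8], max=8

Answer: 1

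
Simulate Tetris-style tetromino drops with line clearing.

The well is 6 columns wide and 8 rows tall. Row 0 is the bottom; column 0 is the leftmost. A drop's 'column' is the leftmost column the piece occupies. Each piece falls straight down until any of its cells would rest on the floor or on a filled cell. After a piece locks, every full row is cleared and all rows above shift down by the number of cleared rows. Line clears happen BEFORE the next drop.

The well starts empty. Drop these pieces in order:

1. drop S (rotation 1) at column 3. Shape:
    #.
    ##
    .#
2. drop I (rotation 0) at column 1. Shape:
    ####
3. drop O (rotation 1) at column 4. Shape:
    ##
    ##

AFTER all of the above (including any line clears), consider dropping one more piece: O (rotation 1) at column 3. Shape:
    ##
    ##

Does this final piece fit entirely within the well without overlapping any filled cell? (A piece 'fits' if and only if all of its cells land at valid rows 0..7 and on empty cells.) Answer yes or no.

Drop 1: S rot1 at col 3 lands with bottom-row=0; cleared 0 line(s) (total 0); column heights now [0 0 0 3 2 0], max=3
Drop 2: I rot0 at col 1 lands with bottom-row=3; cleared 0 line(s) (total 0); column heights now [0 4 4 4 4 0], max=4
Drop 3: O rot1 at col 4 lands with bottom-row=4; cleared 0 line(s) (total 0); column heights now [0 4 4 4 6 6], max=6
Test piece O rot1 at col 3 (width 2): heights before test = [0 4 4 4 6 6]; fits = True

Answer: yes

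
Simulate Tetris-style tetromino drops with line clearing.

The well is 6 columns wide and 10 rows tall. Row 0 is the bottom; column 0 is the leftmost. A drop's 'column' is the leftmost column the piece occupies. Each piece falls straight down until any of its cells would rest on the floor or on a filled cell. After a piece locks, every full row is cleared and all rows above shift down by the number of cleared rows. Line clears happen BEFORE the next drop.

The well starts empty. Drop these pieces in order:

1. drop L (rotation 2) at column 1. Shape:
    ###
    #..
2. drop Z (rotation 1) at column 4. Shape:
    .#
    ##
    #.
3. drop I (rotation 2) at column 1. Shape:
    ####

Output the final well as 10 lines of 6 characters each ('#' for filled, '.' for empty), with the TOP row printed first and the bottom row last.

Drop 1: L rot2 at col 1 lands with bottom-row=0; cleared 0 line(s) (total 0); column heights now [0 2 2 2 0 0], max=2
Drop 2: Z rot1 at col 4 lands with bottom-row=0; cleared 0 line(s) (total 0); column heights now [0 2 2 2 2 3], max=3
Drop 3: I rot2 at col 1 lands with bottom-row=2; cleared 0 line(s) (total 0); column heights now [0 3 3 3 3 3], max=3

Answer: ......
......
......
......
......
......
......
.#####
.#####
.#..#.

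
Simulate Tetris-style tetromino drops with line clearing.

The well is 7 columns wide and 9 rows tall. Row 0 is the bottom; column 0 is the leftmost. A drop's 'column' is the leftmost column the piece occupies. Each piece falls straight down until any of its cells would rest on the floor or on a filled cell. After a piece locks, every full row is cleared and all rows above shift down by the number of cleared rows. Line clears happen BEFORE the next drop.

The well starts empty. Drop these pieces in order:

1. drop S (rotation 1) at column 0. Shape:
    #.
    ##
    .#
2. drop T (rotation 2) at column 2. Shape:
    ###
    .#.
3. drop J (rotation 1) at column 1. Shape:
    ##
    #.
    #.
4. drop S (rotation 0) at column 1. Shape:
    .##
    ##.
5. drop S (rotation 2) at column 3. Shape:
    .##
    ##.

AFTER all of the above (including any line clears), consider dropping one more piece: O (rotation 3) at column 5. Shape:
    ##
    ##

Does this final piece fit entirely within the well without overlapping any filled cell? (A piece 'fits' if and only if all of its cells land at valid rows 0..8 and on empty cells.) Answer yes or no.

Answer: no

Derivation:
Drop 1: S rot1 at col 0 lands with bottom-row=0; cleared 0 line(s) (total 0); column heights now [3 2 0 0 0 0 0], max=3
Drop 2: T rot2 at col 2 lands with bottom-row=0; cleared 0 line(s) (total 0); column heights now [3 2 2 2 2 0 0], max=3
Drop 3: J rot1 at col 1 lands with bottom-row=2; cleared 0 line(s) (total 0); column heights now [3 5 5 2 2 0 0], max=5
Drop 4: S rot0 at col 1 lands with bottom-row=5; cleared 0 line(s) (total 0); column heights now [3 6 7 7 2 0 0], max=7
Drop 5: S rot2 at col 3 lands with bottom-row=7; cleared 0 line(s) (total 0); column heights now [3 6 7 8 9 9 0], max=9
Test piece O rot3 at col 5 (width 2): heights before test = [3 6 7 8 9 9 0]; fits = False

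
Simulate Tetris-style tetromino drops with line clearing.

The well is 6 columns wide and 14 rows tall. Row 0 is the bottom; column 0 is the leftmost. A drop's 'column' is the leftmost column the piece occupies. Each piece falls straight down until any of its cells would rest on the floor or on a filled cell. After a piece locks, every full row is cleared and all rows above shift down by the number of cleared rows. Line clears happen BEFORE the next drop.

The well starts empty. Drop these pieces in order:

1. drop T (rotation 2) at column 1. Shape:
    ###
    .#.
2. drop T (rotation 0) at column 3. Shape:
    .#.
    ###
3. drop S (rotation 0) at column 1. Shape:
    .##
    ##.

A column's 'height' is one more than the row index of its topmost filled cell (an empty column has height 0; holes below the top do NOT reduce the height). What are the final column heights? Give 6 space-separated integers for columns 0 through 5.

Drop 1: T rot2 at col 1 lands with bottom-row=0; cleared 0 line(s) (total 0); column heights now [0 2 2 2 0 0], max=2
Drop 2: T rot0 at col 3 lands with bottom-row=2; cleared 0 line(s) (total 0); column heights now [0 2 2 3 4 3], max=4
Drop 3: S rot0 at col 1 lands with bottom-row=2; cleared 0 line(s) (total 0); column heights now [0 3 4 4 4 3], max=4

Answer: 0 3 4 4 4 3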